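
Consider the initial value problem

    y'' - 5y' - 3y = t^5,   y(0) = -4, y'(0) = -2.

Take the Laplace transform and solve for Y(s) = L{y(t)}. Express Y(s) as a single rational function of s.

Y(s) = (-4*s^7 + 18*s^6 + 120)/(s^8 - 5*s^7 - 3*s^6)

Apply the Laplace transform to the equation.
Using L{y''} = s^2 Y - s·y(0) - y'(0) and L{y'} = sY - y(0), with y(0) = -4, y'(0) = -2, the left side becomes (s^2 - 5*s - 3)Y - (-4*s + 18).
The right side is L{t^5} = 120/s^6.
So (s^2 - 5*s - 3)Y = 120/s^6 + (-4*s + 18).
Divide through and combine into a single rational function.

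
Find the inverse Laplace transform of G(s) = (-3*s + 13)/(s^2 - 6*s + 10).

Complete the square in the denominator: s^2 - 6*s + 10 = (s - 3)^2 + 1^2.
Split the numerator to match: -3*s + 13 = -3·(s - 3) + 4·1.
Invert each term: -3·(s - 3)/((s - 3)^2 + 1) ↔ -3e^(3t)cos(t); 4·1/((s - 3)^2 + 1) ↔ 4e^(3t)sin(t).

4*exp(3*t)*sin(t) - 3*exp(3*t)*cos(t)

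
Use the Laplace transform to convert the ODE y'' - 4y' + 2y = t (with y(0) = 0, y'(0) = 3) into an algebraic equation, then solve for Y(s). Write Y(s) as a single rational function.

Y(s) = (3*s^2 + 1)/(s^4 - 4*s^3 + 2*s^2)

Transform both sides with L{·}.
With L{y''} = s^2 Y - s·y(0) - y'(0) and L{y'} = sY - y(0), with y(0) = 0, y'(0) = 3: the LHS transforms to (s^2 - 4*s + 2)Y - (3).
The right side is L{t} = s^(-2).
So (s^2 - 4*s + 2)Y = s^(-2) + (3).
Solve for Y(s) and write it as one ratio of polynomials.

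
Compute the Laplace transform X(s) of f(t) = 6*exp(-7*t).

L{6} = 6/s.
By the first shifting theorem, multiplying by e^(-7t) replaces s with s + 7.

X(s) = 6/(s + 7)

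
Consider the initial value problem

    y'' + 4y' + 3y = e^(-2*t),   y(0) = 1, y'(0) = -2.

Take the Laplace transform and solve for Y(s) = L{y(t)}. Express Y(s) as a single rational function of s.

Y(s) = (s^2 + 4*s + 5)/(s^3 + 6*s^2 + 11*s + 6)

Take the Laplace transform of both sides.
With L{y''} = s^2 Y - s·y(0) - y'(0) and L{y'} = sY - y(0), with y(0) = 1, y'(0) = -2: the LHS transforms to (s^2 + 4*s + 3)Y - (s + 2).
The right side is L{e^(-2*t)} = 1/(s + 2).
So (s^2 + 4*s + 3)Y = 1/(s + 2) + (s + 2).
Solve for Y(s) and write it as one ratio of polynomials.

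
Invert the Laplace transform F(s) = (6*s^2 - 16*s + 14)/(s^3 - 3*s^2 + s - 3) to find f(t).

Factor the denominator: s^3 - 3*s^2 + s - 3 = (s - 3)*(s^2 + 1).
Partial fraction decomposition gives [2/(s - 3)] + [4*s/(s^2 + 1)] + [-4/(s^2 + 1)].
Invert each term: 2/(s - 3) ↔ 2e^(3t); 4·s/(s^2 + 1) ↔ 4cos(t); -4·1/(s^2 + 1) ↔ -4sin(t).

f(t) = 2*exp(3*t) - 4*sin(t) + 4*cos(t)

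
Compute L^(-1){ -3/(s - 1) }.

-3*exp(t)

Since L{e^(t)} = 1/(s - 1), the inverse is e^(t), scaled by -3.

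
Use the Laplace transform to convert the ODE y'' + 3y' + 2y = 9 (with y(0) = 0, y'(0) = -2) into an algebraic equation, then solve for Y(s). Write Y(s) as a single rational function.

Transform both sides with L{·}.
Using L{y''} = s^2 Y - s·y(0) - y'(0) and L{y'} = sY - y(0), with y(0) = 0, y'(0) = -2, the left side becomes (s^2 + 3*s + 2)Y - (-2).
The right side is L{9} = 9/s.
So (s^2 + 3*s + 2)Y = 9/s + (-2).
Isolate Y and clear denominators.

Y(s) = (-2*s + 9)/(s^3 + 3*s^2 + 2*s)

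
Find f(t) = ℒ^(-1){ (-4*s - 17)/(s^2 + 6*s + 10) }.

f(t) = -5*exp(-3*t)*sin(t) - 4*exp(-3*t)*cos(t)

Complete the square in the denominator: s^2 + 6*s + 10 = (s + 3)^2 + 1^2.
Split the numerator to match: -4*s - 17 = -4·(s + 3) - 5·1.
Invert each term: -4·(s + 3)/((s + 3)^2 + 1) ↔ -4e^(-3t)cos(t); -5·1/((s + 3)^2 + 1) ↔ -5e^(-3t)sin(t).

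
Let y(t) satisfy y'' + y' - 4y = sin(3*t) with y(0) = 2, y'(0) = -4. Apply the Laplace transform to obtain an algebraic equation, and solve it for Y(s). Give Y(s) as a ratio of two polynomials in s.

Apply the Laplace transform to the equation.
With L{y''} = s^2 Y - s·y(0) - y'(0) and L{y'} = sY - y(0), with y(0) = 2, y'(0) = -4: the LHS transforms to (s^2 + s - 4)Y - (2*s - 2).
The right side is L{sin(3*t)} = 3/(s^2 + 9).
So (s^2 + s - 4)Y = 3/(s^2 + 9) + (2*s - 2).
Divide through and combine into a single rational function.

Y(s) = (2*s^3 - 2*s^2 + 18*s - 15)/(s^4 + s^3 + 5*s^2 + 9*s - 36)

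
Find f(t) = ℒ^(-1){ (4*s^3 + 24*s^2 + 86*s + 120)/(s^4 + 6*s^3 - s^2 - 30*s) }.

Factor the denominator: s^4 + 6*s^3 - s^2 - 30*s = s*(s - 2)*(s + 3)*(s + 5).
Partial fraction decomposition gives [-1/(s + 3)] + [-4/s] + [3/(s + 5)] + [6/(s - 2)].
Invert each term: -1/(s + 3) ↔ -e^(-3t); -4/(s - 0) ↔ -4e^(0t); 3/(s + 5) ↔ 3e^(-5t); 6/(s - 2) ↔ 6e^(2t).

f(t) = 6*exp(2*t) - 4 - exp(-3*t) + 3*exp(-5*t)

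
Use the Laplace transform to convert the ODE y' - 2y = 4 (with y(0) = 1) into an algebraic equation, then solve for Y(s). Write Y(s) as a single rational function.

Apply the Laplace transform to the equation.
Using L{y'} = sY - y(0) = sY - 1, the left side becomes (s - 2)Y - (1).
The right side is L{4} = 4/s.
So (s - 2)Y = 4/s + (1).
Isolate Y and clear denominators.

Y(s) = (s + 4)/(s^2 - 2*s)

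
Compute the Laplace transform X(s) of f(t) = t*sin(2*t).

L{sin(2t)} = 2/(s^2 + 4).
Then apply L{t·g(t)} = -d/ds[G(s)] with G(s) = 2/(s^2 + 4):
differentiating 1 time and applying the sign gives 4*s/(s^2 + 4)^2.

X(s) = 4*s/(s^2 + 4)^2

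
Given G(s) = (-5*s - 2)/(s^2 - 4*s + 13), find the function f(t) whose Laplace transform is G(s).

f(t) = -4*exp(2*t)*sin(3*t) - 5*exp(2*t)*cos(3*t)

Complete the square in the denominator: s^2 - 4*s + 13 = (s - 2)^2 + 3^2.
Split the numerator to match: -5*s - 2 = -5·(s - 2) - 4·3.
Invert each term: -5·(s - 2)/((s - 2)^2 + 9) ↔ -5e^(2t)cos(3t); -4·3/((s - 2)^2 + 9) ↔ -4e^(2t)sin(3t).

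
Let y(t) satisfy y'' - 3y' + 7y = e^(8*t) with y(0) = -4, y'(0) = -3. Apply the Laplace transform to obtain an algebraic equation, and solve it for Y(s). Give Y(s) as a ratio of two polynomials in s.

Take the Laplace transform of both sides.
Using L{y''} = s^2 Y - s·y(0) - y'(0) and L{y'} = sY - y(0), with y(0) = -4, y'(0) = -3, the left side becomes (s^2 - 3*s + 7)Y - (-4*s + 9).
The right side is L{e^(8*t)} = 1/(s - 8).
So (s^2 - 3*s + 7)Y = 1/(s - 8) + (-4*s + 9).
Isolate Y and clear denominators.

Y(s) = (-4*s^2 + 41*s - 71)/(s^3 - 11*s^2 + 31*s - 56)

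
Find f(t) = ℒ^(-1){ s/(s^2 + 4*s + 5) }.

Complete the square in the denominator: s^2 + 4*s + 5 = (s + 2)^2 + 1^2.
Split the numerator to match: s = 1·(s + 2) - 2·1.
Invert each term: 1·(s + 2)/((s + 2)^2 + 1) ↔ e^(-2t)cos(t); -2·1/((s + 2)^2 + 1) ↔ -2e^(-2t)sin(t).

f(t) = -2*exp(-2*t)*sin(t) + exp(-2*t)*cos(t)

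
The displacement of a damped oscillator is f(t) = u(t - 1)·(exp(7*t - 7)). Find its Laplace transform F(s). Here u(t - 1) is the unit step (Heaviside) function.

By the second shifting theorem, L{u(t - c)·g(t - c)} = e^(-cs)·G(s) with c = 1 and G(s) = L{g(t)}.
L{e^(7t)} = 1/(s - 7).

F(s) = exp(-s)/(s - 7)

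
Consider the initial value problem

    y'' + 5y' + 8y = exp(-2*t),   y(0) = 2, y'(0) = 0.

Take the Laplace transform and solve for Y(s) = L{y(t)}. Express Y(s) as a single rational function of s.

Y(s) = (2*s^2 + 14*s + 21)/(s^3 + 7*s^2 + 18*s + 16)

Take the Laplace transform of both sides.
With L{y''} = s^2 Y - s·y(0) - y'(0) and L{y'} = sY - y(0), with y(0) = 2, y'(0) = 0: the LHS transforms to (s^2 + 5*s + 8)Y - (2*s + 10).
The right side is L{exp(-2*t)} = 1/(s + 2).
So (s^2 + 5*s + 8)Y = 1/(s + 2) + (2*s + 10).
Isolate Y and clear denominators.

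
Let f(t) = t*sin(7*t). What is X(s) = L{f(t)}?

X(s) = 14*s/(s^2 + 49)^2

L{sin(7t)} = 7/(s^2 + 49).
Then apply L{t·g(t)} = -d/ds[G(s)] with G(s) = 7/(s^2 + 49):
differentiating 1 time and applying the sign gives 14*s/(s^2 + 49)^2.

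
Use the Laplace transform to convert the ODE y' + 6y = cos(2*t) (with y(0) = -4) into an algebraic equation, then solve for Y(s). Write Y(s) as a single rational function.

Y(s) = (-4*s^2 + s - 16)/(s^3 + 6*s^2 + 4*s + 24)

Take the Laplace transform of both sides.
The derivative rules (L{y'} = sY - y(0) = sY - (-4)) turn the left side into (s + 6)Y - (-4).
The right side is L{cos(2*t)} = s/(s^2 + 4).
So (s + 6)Y = s/(s^2 + 4) + (-4).
Solve for Y(s) and write it as one ratio of polynomials.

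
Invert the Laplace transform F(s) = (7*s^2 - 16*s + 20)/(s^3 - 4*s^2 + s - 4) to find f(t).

Factor the denominator: s^3 - 4*s^2 + s - 4 = (s - 4)*(s^2 + 1).
Partial fraction decomposition gives [4/(s - 4)] + [3*s/(s^2 + 1)] + [-4/(s^2 + 1)].
Invert each term: 4/(s - 4) ↔ 4e^(4t); 3·s/(s^2 + 1) ↔ 3cos(t); -4·1/(s^2 + 1) ↔ -4sin(t).

f(t) = 4*exp(4*t) - 4*sin(t) + 3*cos(t)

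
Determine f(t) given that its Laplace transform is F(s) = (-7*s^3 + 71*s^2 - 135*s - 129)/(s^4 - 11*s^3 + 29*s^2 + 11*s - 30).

Factor the denominator: s^4 - 11*s^3 + 29*s^2 + 11*s - 30 = (s - 6)*(s - 5)*(s - 1)*(s + 1).
Partial fraction decomposition gives [-4/(s - 5)] + [3/(s - 6)] + [-5/(s - 1)] + [-1/(s + 1)].
Invert each term: -4/(s - 5) ↔ -4e^(5t); 3/(s - 6) ↔ 3e^(6t); -5/(s - 1) ↔ -5e^(t); -1/(s + 1) ↔ -e^(-t).

f(t) = 3*exp(6*t) - 4*exp(5*t) - 5*exp(t) - exp(-t)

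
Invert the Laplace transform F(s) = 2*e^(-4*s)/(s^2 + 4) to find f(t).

f(t) = Heaviside(t - 4)*(sin(2*t - 8))

The factor e^(-4s) signals a time shift by c = 4 (second shifting theorem).
L{sin(2t)} = 2/(s^2 + 4), so L^-1{2/(s^2 + 4)} = sin(2*t).
Hence the inverse is u(t - 4) times that function evaluated at t - 4.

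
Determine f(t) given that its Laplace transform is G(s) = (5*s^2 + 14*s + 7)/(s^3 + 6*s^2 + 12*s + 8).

Factor the denominator: s^3 + 6*s^2 + 12*s + 8 = (s + 2)^3.
Partial fraction decomposition gives [5/(s + 2)] + [-6/(s + 2)^2] + [-1/(s + 2)^3].
Invert each term: 5/(s + 2) ↔ 5e^(-2t); -6/(s + 2)^2 ↔ -6t·e^(-2t); -1/(s + 2)^3 ↔ (-1/2)t^2·e^(-2t).

f(t) = -t^2*exp(-2*t)/2 - 6*t*exp(-2*t) + 5*exp(-2*t)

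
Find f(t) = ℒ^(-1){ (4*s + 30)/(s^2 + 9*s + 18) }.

Factor the denominator: s^2 + 9*s + 18 = (s + 3)*(s + 6).
Partial fraction decomposition gives [6/(s + 3)] + [-2/(s + 6)].
Invert each term: 6/(s + 3) ↔ 6e^(-3t); -2/(s + 6) ↔ -2e^(-6t).

f(t) = 6*exp(-3*t) - 2*exp(-6*t)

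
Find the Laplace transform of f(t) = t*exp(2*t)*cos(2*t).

L{cos(2t)} = s/(s^2 + 4).
Multiplying by e^(2t) shifts s → s - 2, so L{exp(2*t)*cos(2*t)} = (s - 2)/((s - 2)^2 + 4).
Then apply L{t·g(t)} = -d/ds[G(s)] with G(s) = (s - 2)/((s - 2)^2 + 4):
differentiating 1 time and applying the sign gives s*(s - 4)/(s^2 - 4*s + 8)^2.

s*(s - 4)/(s^2 - 4*s + 8)^2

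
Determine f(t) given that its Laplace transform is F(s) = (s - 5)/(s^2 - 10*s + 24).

f(t) = exp(5*t)*cosh(t)

Rewrite the denominator: s^2 - 10*s + 24 = (s - 5)^2 - 1.
The form in (s - 5) signals a first-shifting-theorem factor e^(5t).
Since L{cosh(t)} = s/(s^2 - 1), the inverse is exp(5*t)*cosh(t).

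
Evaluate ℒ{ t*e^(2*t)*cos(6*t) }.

(s - 8)*(s + 4)/(s^2 - 4*s + 40)^2

L{cos(6t)} = s/(s^2 + 36).
Multiplying by e^(2t) shifts s → s - 2, so L{e^(2*t)*cos(6*t)} = (s - 2)/((s - 2)^2 + 36).
Then apply L{t·g(t)} = -d/ds[G(s)] with G(s) = (s - 2)/((s - 2)^2 + 36):
differentiating 1 time and applying the sign gives (s - 8)*(s + 4)/(s^2 - 4*s + 40)^2.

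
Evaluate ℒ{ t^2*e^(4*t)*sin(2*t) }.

L{sin(2t)} = 2/(s^2 + 4).
Multiplying by e^(4t) shifts s → s - 4, so L{e^(4*t)*sin(2*t)} = 2/((s - 4)^2 + 4).
Then apply L{t^2·g(t)} = (-1)^2 d^2/ds^2[H(s)] with H(s) = 2/((s - 4)^2 + 4):
differentiating 2 times and applying the sign gives 4*(3*s^2 - 24*s + 44)/(s^2 - 8*s + 20)^3.

4*(3*s^2 - 24*s + 44)/(s^2 - 8*s + 20)^3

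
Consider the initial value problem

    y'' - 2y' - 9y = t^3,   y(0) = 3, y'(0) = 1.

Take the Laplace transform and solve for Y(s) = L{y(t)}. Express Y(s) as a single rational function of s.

Y(s) = (3*s^5 - 5*s^4 + 6)/(s^6 - 2*s^5 - 9*s^4)

Transform both sides with L{·}.
Using L{y''} = s^2 Y - s·y(0) - y'(0) and L{y'} = sY - y(0), with y(0) = 3, y'(0) = 1, the left side becomes (s^2 - 2*s - 9)Y - (3*s - 5).
The right side is L{t^3} = 6/s^4.
So (s^2 - 2*s - 9)Y = 6/s^4 + (3*s - 5).
Solve for Y(s) and write it as one ratio of polynomials.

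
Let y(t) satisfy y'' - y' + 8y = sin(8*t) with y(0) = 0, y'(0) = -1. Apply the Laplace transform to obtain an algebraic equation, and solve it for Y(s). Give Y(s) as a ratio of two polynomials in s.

Transform both sides with L{·}.
With L{y''} = s^2 Y - s·y(0) - y'(0) and L{y'} = sY - y(0), with y(0) = 0, y'(0) = -1: the LHS transforms to (s^2 - s + 8)Y - (-1).
The right side is L{sin(8*t)} = 8/(s^2 + 64).
So (s^2 - s + 8)Y = 8/(s^2 + 64) + (-1).
Solve for Y(s) and write it as one ratio of polynomials.

Y(s) = (-s^2 - 56)/(s^4 - s^3 + 72*s^2 - 64*s + 512)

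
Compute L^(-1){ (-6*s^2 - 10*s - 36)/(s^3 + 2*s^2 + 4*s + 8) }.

-4*sin(2*t) - cos(2*t) - 5*exp(-2*t)

Factor the denominator: s^3 + 2*s^2 + 4*s + 8 = (s + 2)*(s^2 + 4).
Partial fraction decomposition gives [-5/(s + 2)] + [-s/(s^2 + 4)] + [-8/(s^2 + 4)].
Invert each term: -5/(s + 2) ↔ -5e^(-2t); -1·s/(s^2 + 4) ↔ -cos(2t); -4·2/(s^2 + 4) ↔ -4sin(2t).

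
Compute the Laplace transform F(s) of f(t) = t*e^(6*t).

F(s) = (s - 6)^(-2)

L{e^(6t)} = 1/(s - 6).
Then apply L{t·g(t)} = -d/ds[G(s)] with G(s) = 1/(s - 6):
differentiating 1 time and applying the sign gives (s - 6)^(-2).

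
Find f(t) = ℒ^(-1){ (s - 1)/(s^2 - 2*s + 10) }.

Rewrite the denominator: s^2 - 2*s + 10 = (s - 1)^2 + 9.
The form in (s - 1) signals a first-shifting-theorem factor e^(t).
Since L{cos(3t)} = s/(s^2 + 9), the inverse is e^(t)*cos(3*t).

f(t) = exp(t)*cos(3*t)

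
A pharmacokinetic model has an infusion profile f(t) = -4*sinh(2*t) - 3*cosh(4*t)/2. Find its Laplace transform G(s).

The transform is linear, so treat each term independently.
(-4)·[L{sinh(2t)} = 2/(s^2 - 4)]; (-3/2)·[L{cosh(4t)} = s/(s^2 - 16)].

G(s) = -3*s/(2*(s^2 - 16)) - 8/(s^2 - 4)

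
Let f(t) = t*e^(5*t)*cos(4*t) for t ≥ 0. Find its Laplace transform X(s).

X(s) = (s - 9)*(s - 1)/(s^2 - 10*s + 41)^2

L{cos(4t)} = s/(s^2 + 16).
Multiplying by e^(5t) shifts s → s - 5, so L{e^(5*t)*cos(4*t)} = (s - 5)/((s - 5)^2 + 16).
Then apply L{t·g(t)} = -d/ds[G(s)] with G(s) = (s - 5)/((s - 5)^2 + 16):
differentiating 1 time and applying the sign gives (s - 9)*(s - 1)/(s^2 - 10*s + 41)^2.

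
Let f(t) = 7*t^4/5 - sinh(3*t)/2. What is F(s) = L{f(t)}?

By linearity of the Laplace transform, transform each term separately.
(-1/2)·[L{sinh(3t)} = 3/(s^2 - 9)]; (7/5)·[L{t^4} = 4!/s^5 = 24/s^5].

F(s) = -3/(2*(s^2 - 9)) + 168/(5*s^5)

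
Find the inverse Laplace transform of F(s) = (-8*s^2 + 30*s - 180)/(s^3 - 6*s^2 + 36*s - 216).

Factor the denominator: s^3 - 6*s^2 + 36*s - 216 = (s - 6)*(s^2 + 36).
Partial fraction decomposition gives [-4/(s - 6)] + [-4*s/(s^2 + 36)] + [6/(s^2 + 36)].
Invert each term: -4/(s - 6) ↔ -4e^(6t); -4·s/(s^2 + 36) ↔ -4cos(6t); 1·6/(s^2 + 36) ↔ sin(6t).

-4*exp(6*t) + sin(6*t) - 4*cos(6*t)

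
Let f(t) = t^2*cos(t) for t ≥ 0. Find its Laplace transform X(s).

L{cos(t)} = s/(s^2 + 1).
Then apply L{t^2·g(t)} = (-1)^2 d^2/ds^2[G(s)] with G(s) = s/(s^2 + 1):
differentiating 2 times and applying the sign gives 2*s*(s^2 - 3)/(s^2 + 1)^3.

X(s) = 2*s*(s^2 - 3)/(s^2 + 1)^3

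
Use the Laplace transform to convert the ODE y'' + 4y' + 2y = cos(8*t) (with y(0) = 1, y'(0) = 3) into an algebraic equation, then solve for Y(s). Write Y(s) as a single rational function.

Take the Laplace transform of both sides.
With L{y''} = s^2 Y - s·y(0) - y'(0) and L{y'} = sY - y(0), with y(0) = 1, y'(0) = 3: the LHS transforms to (s^2 + 4*s + 2)Y - (s + 7).
The right side is L{cos(8*t)} = s/(s^2 + 64).
So (s^2 + 4*s + 2)Y = s/(s^2 + 64) + (s + 7).
Isolate Y and clear denominators.

Y(s) = (s^3 + 7*s^2 + 65*s + 448)/(s^4 + 4*s^3 + 66*s^2 + 256*s + 128)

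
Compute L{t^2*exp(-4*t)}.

2/(s + 4)^3

L{e^(-4t)} = 1/(s + 4).
Then apply L{t^2·g(t)} = (-1)^2 d^2/ds^2[H(s)] with H(s) = 1/(s + 4):
differentiating 2 times and applying the sign gives 2/(s + 4)^3.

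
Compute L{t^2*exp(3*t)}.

2/(s - 3)^3

L{e^(3t)} = 1/(s - 3).
Then apply L{t^2·g(t)} = (-1)^2 d^2/ds^2[G(s)] with G(s) = 1/(s - 3):
differentiating 2 times and applying the sign gives 2/(s - 3)^3.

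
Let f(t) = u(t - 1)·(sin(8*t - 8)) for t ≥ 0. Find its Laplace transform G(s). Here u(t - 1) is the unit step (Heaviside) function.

By the second shifting theorem, L{u(t - c)·g(t - c)} = e^(-cs)·H(s) with c = 1 and H(s) = L{g(t)}.
L{sin(8t)} = 8/(s^2 + 64).

G(s) = 8*exp(-s)/(s^2 + 64)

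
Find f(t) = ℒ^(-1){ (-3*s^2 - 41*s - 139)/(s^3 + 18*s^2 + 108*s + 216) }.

f(t) = -t^2*exp(-6*t)/2 - 5*t*exp(-6*t) - 3*exp(-6*t)

Factor the denominator: s^3 + 18*s^2 + 108*s + 216 = (s + 6)^3.
Partial fraction decomposition gives [-3/(s + 6)] + [-5/(s + 6)^2] + [-1/(s + 6)^3].
Invert each term: -3/(s + 6) ↔ -3e^(-6t); -5/(s + 6)^2 ↔ -5t·e^(-6t); -1/(s + 6)^3 ↔ (-1/2)t^2·e^(-6t).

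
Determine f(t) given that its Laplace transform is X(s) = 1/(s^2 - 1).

f(t) = sinh(t)

Since L{sinh(t)} = 1/(s^2 - 1), the inverse is sinh(t).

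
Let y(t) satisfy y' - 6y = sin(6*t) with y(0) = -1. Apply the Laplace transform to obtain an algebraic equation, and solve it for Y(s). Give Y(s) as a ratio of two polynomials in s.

Y(s) = (-s^2 - 30)/(s^3 - 6*s^2 + 36*s - 216)

Apply the Laplace transform to the equation.
The derivative rules (L{y'} = sY - y(0) = sY - (-1)) turn the left side into (s - 6)Y - (-1).
The right side is L{sin(6*t)} = 6/(s^2 + 36).
So (s - 6)Y = 6/(s^2 + 36) + (-1).
Divide through and combine into a single rational function.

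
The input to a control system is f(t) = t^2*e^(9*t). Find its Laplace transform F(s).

L{e^(9t)} = 1/(s - 9).
Then apply L{t^2·g(t)} = (-1)^2 d^2/ds^2[G(s)] with G(s) = 1/(s - 9):
differentiating 2 times and applying the sign gives 2/(s - 9)^3.

F(s) = 2/(s - 9)^3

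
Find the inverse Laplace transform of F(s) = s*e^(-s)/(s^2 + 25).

Heaviside(t - 1)*(cos(5*t - 5))

The factor e^(-s) signals a time shift by c = 1 (second shifting theorem).
L{cos(5t)} = s/(s^2 + 25), so L^-1{s/(s^2 + 25)} = cos(5*t).
Hence the inverse is u(t - 1) times that function evaluated at t - 1.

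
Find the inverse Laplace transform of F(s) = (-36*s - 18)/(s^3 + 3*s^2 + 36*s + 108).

-5*sin(6*t) - 2*cos(6*t) + 2*exp(-3*t)

Factor the denominator: s^3 + 3*s^2 + 36*s + 108 = (s + 3)*(s^2 + 36).
Partial fraction decomposition gives [2/(s + 3)] + [-2*s/(s^2 + 36)] + [-30/(s^2 + 36)].
Invert each term: 2/(s + 3) ↔ 2e^(-3t); -2·s/(s^2 + 36) ↔ -2cos(6t); -5·6/(s^2 + 36) ↔ -5sin(6t).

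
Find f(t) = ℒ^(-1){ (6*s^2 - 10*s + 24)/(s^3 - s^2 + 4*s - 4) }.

Factor the denominator: s^3 - s^2 + 4*s - 4 = (s - 1)*(s^2 + 4).
Partial fraction decomposition gives [4/(s - 1)] + [2*s/(s^2 + 4)] + [-8/(s^2 + 4)].
Invert each term: 4/(s - 1) ↔ 4e^(t); 2·s/(s^2 + 4) ↔ 2cos(2t); -4·2/(s^2 + 4) ↔ -4sin(2t).

f(t) = 4*exp(t) - 4*sin(2*t) + 2*cos(2*t)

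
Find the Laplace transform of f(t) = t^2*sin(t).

2*(3*s^2 - 1)/(s^2 + 1)^3

L{sin(t)} = 1/(s^2 + 1).
Then apply L{t^2·g(t)} = (-1)^2 d^2/ds^2[G(s)] with G(s) = 1/(s^2 + 1):
differentiating 2 times and applying the sign gives 2*(3*s^2 - 1)/(s^2 + 1)^3.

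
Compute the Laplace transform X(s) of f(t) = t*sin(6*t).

L{sin(6t)} = 6/(s^2 + 36).
Then apply L{t·g(t)} = -d/ds[G(s)] with G(s) = 6/(s^2 + 36):
differentiating 1 time and applying the sign gives 12*s/(s^2 + 36)^2.

X(s) = 12*s/(s^2 + 36)^2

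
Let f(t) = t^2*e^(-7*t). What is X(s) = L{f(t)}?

X(s) = 2/(s + 7)^3

L{e^(-7t)} = 1/(s + 7).
Then apply L{t^2·g(t)} = (-1)^2 d^2/ds^2[G(s)] with G(s) = 1/(s + 7):
differentiating 2 times and applying the sign gives 2/(s + 7)^3.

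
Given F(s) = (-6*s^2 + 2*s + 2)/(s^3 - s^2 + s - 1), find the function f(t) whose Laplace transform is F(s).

f(t) = -exp(t) - 3*sin(t) - 5*cos(t)

Factor the denominator: s^3 - s^2 + s - 1 = (s - 1)*(s^2 + 1).
Partial fraction decomposition gives [-1/(s - 1)] + [-5*s/(s^2 + 1)] + [-3/(s^2 + 1)].
Invert each term: -1/(s - 1) ↔ -e^(t); -5·s/(s^2 + 1) ↔ -5cos(t); -3·1/(s^2 + 1) ↔ -3sin(t).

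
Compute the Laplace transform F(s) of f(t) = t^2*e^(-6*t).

F(s) = 2/(s + 6)^3

L{e^(-6t)} = 1/(s + 6).
Then apply L{t^2·g(t)} = (-1)^2 d^2/ds^2[G(s)] with G(s) = 1/(s + 6):
differentiating 2 times and applying the sign gives 2/(s + 6)^3.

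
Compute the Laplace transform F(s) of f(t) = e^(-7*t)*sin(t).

F(s) = 1/((s + 7)^2 + 1)

L{sin(t)} = 1/(s^2 + 1).
By the first shifting theorem, multiplying by e^(-7t) replaces s with s + 7.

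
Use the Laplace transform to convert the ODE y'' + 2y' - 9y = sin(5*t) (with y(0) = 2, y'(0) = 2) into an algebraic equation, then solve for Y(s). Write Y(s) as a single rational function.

Y(s) = (2*s^3 + 6*s^2 + 50*s + 155)/(s^4 + 2*s^3 + 16*s^2 + 50*s - 225)

Apply the Laplace transform to the equation.
With L{y''} = s^2 Y - s·y(0) - y'(0) and L{y'} = sY - y(0), with y(0) = 2, y'(0) = 2: the LHS transforms to (s^2 + 2*s - 9)Y - (2*s + 6).
The right side is L{sin(5*t)} = 5/(s^2 + 25).
So (s^2 + 2*s - 9)Y = 5/(s^2 + 25) + (2*s + 6).
Divide through and combine into a single rational function.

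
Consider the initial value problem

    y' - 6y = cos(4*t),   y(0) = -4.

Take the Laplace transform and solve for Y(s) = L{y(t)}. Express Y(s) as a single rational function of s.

Y(s) = (-4*s^2 + s - 64)/(s^3 - 6*s^2 + 16*s - 96)

Take the Laplace transform of both sides.
The derivative rules (L{y'} = sY - y(0) = sY - (-4)) turn the left side into (s - 6)Y - (-4).
The right side is L{cos(4*t)} = s/(s^2 + 16).
So (s - 6)Y = s/(s^2 + 16) + (-4).
Solve for Y(s) and write it as one ratio of polynomials.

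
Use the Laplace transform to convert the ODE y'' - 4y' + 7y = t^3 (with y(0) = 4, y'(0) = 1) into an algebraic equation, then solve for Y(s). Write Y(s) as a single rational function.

Y(s) = (4*s^5 - 15*s^4 + 6)/(s^6 - 4*s^5 + 7*s^4)

Transform both sides with L{·}.
The derivative rules (L{y''} = s^2 Y - s·y(0) - y'(0) and L{y'} = sY - y(0), with y(0) = 4, y'(0) = 1) turn the left side into (s^2 - 4*s + 7)Y - (4*s - 15).
The right side is L{t^3} = 6/s^4.
So (s^2 - 4*s + 7)Y = 6/s^4 + (4*s - 15).
Solve for Y(s) and write it as one ratio of polynomials.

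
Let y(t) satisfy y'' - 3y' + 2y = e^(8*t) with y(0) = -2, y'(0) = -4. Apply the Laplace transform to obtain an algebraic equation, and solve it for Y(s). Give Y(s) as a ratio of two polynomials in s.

Laplace-transform each side.
Using L{y''} = s^2 Y - s·y(0) - y'(0) and L{y'} = sY - y(0), with y(0) = -2, y'(0) = -4, the left side becomes (s^2 - 3*s + 2)Y - (-2*s + 2).
The right side is L{e^(8*t)} = 1/(s - 8).
So (s^2 - 3*s + 2)Y = 1/(s - 8) + (-2*s + 2).
Isolate Y and clear denominators.

Y(s) = (-2*s^2 + 18*s - 15)/(s^3 - 11*s^2 + 26*s - 16)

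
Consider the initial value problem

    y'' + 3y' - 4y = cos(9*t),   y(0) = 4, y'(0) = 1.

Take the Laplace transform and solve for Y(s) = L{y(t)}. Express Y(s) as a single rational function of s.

Transform both sides with L{·}.
With L{y''} = s^2 Y - s·y(0) - y'(0) and L{y'} = sY - y(0), with y(0) = 4, y'(0) = 1: the LHS transforms to (s^2 + 3*s - 4)Y - (4*s + 13).
The right side is L{cos(9*t)} = s/(s^2 + 81).
So (s^2 + 3*s - 4)Y = s/(s^2 + 81) + (4*s + 13).
Solve for Y(s) and write it as one ratio of polynomials.

Y(s) = (4*s^3 + 13*s^2 + 325*s + 1053)/(s^4 + 3*s^3 + 77*s^2 + 243*s - 324)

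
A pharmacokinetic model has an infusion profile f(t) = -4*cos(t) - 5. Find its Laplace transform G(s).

G(s) = -4*s/(s^2 + 1) - 5/s

Apply the Laplace transform termwise.
(-4)·[L{cos(t)} = s/(s^2 + 1)]; L{-5} = -5/s.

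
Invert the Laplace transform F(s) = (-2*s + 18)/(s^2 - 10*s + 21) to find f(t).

Factor the denominator: s^2 - 10*s + 21 = (s - 7)*(s - 3).
Partial fraction decomposition gives [1/(s - 7)] + [-3/(s - 3)].
Invert each term: 1/(s - 7) ↔ e^(7t); -3/(s - 3) ↔ -3e^(3t).

f(t) = exp(7*t) - 3*exp(3*t)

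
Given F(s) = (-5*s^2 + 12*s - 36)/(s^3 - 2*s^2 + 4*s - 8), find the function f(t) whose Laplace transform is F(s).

f(t) = -4*exp(2*t) + 5*sin(2*t) - cos(2*t)

Factor the denominator: s^3 - 2*s^2 + 4*s - 8 = (s - 2)*(s^2 + 4).
Partial fraction decomposition gives [-4/(s - 2)] + [-s/(s^2 + 4)] + [10/(s^2 + 4)].
Invert each term: -4/(s - 2) ↔ -4e^(2t); -1·s/(s^2 + 4) ↔ -cos(2t); 5·2/(s^2 + 4) ↔ 5sin(2t).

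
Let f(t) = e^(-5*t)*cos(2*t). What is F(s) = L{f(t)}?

L{cos(2t)} = s/(s^2 + 4).
By the first shifting theorem, multiplying by e^(-5t) replaces s with s + 5.

F(s) = (s + 5)/((s + 5)^2 + 4)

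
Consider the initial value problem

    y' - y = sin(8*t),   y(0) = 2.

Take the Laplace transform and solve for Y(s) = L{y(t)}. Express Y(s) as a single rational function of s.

Y(s) = (2*s^2 + 136)/(s^3 - s^2 + 64*s - 64)

Apply the Laplace transform to the equation.
The derivative rules (L{y'} = sY - y(0) = sY - 2) turn the left side into (s - 1)Y - (2).
The right side is L{sin(8*t)} = 8/(s^2 + 64).
So (s - 1)Y = 8/(s^2 + 64) + (2).
Isolate Y and clear denominators.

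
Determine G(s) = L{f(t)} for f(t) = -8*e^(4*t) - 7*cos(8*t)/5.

The transform is linear, so treat each term independently.
(-7/5)·[L{cos(8t)} = s/(s^2 + 64)]; (-8)·[L{e^(4t)} = 1/(s - 4)].

G(s) = -7*s/(5*(s^2 + 64)) - 8/(s - 4)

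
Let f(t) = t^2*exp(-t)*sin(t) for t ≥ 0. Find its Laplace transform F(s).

L{sin(t)} = 1/(s^2 + 1).
Multiplying by e^(-t) shifts s → s + 1, so L{exp(-t)*sin(t)} = 1/((s + 1)^2 + 1).
Then apply L{t^2·g(t)} = (-1)^2 d^2/ds^2[G(s)] with G(s) = 1/((s + 1)^2 + 1):
differentiating 2 times and applying the sign gives 2*(3*s^2 + 6*s + 2)/(s^2 + 2*s + 2)^3.

F(s) = 2*(3*s^2 + 6*s + 2)/(s^2 + 2*s + 2)^3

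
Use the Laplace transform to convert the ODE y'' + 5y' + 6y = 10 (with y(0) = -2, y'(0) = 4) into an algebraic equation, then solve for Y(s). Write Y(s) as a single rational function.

Y(s) = (-2*s^2 - 6*s + 10)/(s^3 + 5*s^2 + 6*s)

Apply the Laplace transform to the equation.
With L{y''} = s^2 Y - s·y(0) - y'(0) and L{y'} = sY - y(0), with y(0) = -2, y'(0) = 4: the LHS transforms to (s^2 + 5*s + 6)Y - (-2*s - 6).
The right side is L{10} = 10/s.
So (s^2 + 5*s + 6)Y = 10/s + (-2*s - 6).
Isolate Y and clear denominators.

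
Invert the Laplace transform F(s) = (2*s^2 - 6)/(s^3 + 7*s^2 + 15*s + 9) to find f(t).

f(t) = -6*t*exp(-3*t) - exp(-t) + 3*exp(-3*t)

Factor the denominator: s^3 + 7*s^2 + 15*s + 9 = (s + 1)*(s + 3)^2.
Partial fraction decomposition gives [3/(s + 3)] + [-6/(s + 3)^2] + [-1/(s + 1)].
Invert each term: 3/(s + 3) ↔ 3e^(-3t); -6/(s + 3)^2 ↔ -6t·e^(-3t); -1/(s + 1) ↔ -e^(-t).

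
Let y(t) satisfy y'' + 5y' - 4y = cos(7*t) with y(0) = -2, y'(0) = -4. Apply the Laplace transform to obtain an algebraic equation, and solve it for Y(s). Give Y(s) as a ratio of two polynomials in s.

Y(s) = (-2*s^3 - 14*s^2 - 97*s - 686)/(s^4 + 5*s^3 + 45*s^2 + 245*s - 196)

Apply the Laplace transform to the equation.
With L{y''} = s^2 Y - s·y(0) - y'(0) and L{y'} = sY - y(0), with y(0) = -2, y'(0) = -4: the LHS transforms to (s^2 + 5*s - 4)Y - (-2*s - 14).
The right side is L{cos(7*t)} = s/(s^2 + 49).
So (s^2 + 5*s - 4)Y = s/(s^2 + 49) + (-2*s - 14).
Solve for Y(s) and write it as one ratio of polynomials.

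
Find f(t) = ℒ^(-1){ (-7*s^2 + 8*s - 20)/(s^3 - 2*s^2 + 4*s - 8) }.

Factor the denominator: s^3 - 2*s^2 + 4*s - 8 = (s - 2)*(s^2 + 4).
Partial fraction decomposition gives [-4/(s - 2)] + [-3*s/(s^2 + 4)] + [2/(s^2 + 4)].
Invert each term: -4/(s - 2) ↔ -4e^(2t); -3·s/(s^2 + 4) ↔ -3cos(2t); 1·2/(s^2 + 4) ↔ sin(2t).

f(t) = -4*exp(2*t) + sin(2*t) - 3*cos(2*t)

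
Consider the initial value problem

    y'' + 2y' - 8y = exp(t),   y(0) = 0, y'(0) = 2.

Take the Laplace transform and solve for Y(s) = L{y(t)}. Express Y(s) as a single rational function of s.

Y(s) = (2*s - 1)/(s^3 + s^2 - 10*s + 8)

Laplace-transform each side.
Using L{y''} = s^2 Y - s·y(0) - y'(0) and L{y'} = sY - y(0), with y(0) = 0, y'(0) = 2, the left side becomes (s^2 + 2*s - 8)Y - (2).
The right side is L{exp(t)} = 1/(s - 1).
So (s^2 + 2*s - 8)Y = 1/(s - 1) + (2).
Solve for Y(s) and write it as one ratio of polynomials.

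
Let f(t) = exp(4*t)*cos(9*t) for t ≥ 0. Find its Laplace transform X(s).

L{cos(9t)} = s/(s^2 + 81).
By the first shifting theorem, multiplying by e^(4t) replaces s with s - 4.

X(s) = (s - 4)/((s - 4)^2 + 81)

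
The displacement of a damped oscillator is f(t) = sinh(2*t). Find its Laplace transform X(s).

X(s) = 2/(s^2 - 4)

L{sinh(2t)} = 2/(s^2 - 4).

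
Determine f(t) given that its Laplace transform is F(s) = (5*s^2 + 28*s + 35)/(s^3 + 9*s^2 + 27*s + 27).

f(t) = -2*t^2*exp(-3*t) - 2*t*exp(-3*t) + 5*exp(-3*t)

Factor the denominator: s^3 + 9*s^2 + 27*s + 27 = (s + 3)^3.
Partial fraction decomposition gives [5/(s + 3)] + [-2/(s + 3)^2] + [-4/(s + 3)^3].
Invert each term: 5/(s + 3) ↔ 5e^(-3t); -2/(s + 3)^2 ↔ -2t·e^(-3t); -4/(s + 3)^3 ↔ (-2)t^2·e^(-3t).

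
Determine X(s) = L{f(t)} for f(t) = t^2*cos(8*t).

L{cos(8t)} = s/(s^2 + 64).
Then apply L{t^2·g(t)} = (-1)^2 d^2/ds^2[G(s)] with G(s) = s/(s^2 + 64):
differentiating 2 times and applying the sign gives 2*s*(s^2 - 192)/(s^2 + 64)^3.

X(s) = 2*s*(s^2 - 192)/(s^2 + 64)^3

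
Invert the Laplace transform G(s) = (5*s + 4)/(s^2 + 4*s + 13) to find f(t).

Complete the square in the denominator: s^2 + 4*s + 13 = (s + 2)^2 + 3^2.
Split the numerator to match: 5*s + 4 = 5·(s + 2) - 2·3.
Invert each term: 5·(s + 2)/((s + 2)^2 + 9) ↔ 5e^(-2t)cos(3t); -2·3/((s + 2)^2 + 9) ↔ -2e^(-2t)sin(3t).

f(t) = -2*exp(-2*t)*sin(3*t) + 5*exp(-2*t)*cos(3*t)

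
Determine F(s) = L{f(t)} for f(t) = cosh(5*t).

F(s) = s/(s^2 - 25)

L{cosh(5t)} = s/(s^2 - 25).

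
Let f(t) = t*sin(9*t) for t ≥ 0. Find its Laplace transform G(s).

G(s) = 18*s/(s^2 + 81)^2

L{sin(9t)} = 9/(s^2 + 81).
Then apply L{t·g(t)} = -d/ds[H(s)] with H(s) = 9/(s^2 + 81):
differentiating 1 time and applying the sign gives 18*s/(s^2 + 81)^2.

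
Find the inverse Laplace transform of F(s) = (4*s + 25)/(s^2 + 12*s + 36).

Factor the denominator: s^2 + 12*s + 36 = (s + 6)^2.
Partial fraction decomposition gives [4/(s + 6)] + [(s + 6)^(-2)].
Invert each term: 4/(s + 6) ↔ 4e^(-6t); 1/(s + 6)^2 ↔ t·e^(-6t).

t*exp(-6*t) + 4*exp(-6*t)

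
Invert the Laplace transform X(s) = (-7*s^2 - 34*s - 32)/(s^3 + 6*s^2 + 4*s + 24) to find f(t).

Factor the denominator: s^3 + 6*s^2 + 4*s + 24 = (s + 6)*(s^2 + 4).
Partial fraction decomposition gives [-2/(s + 6)] + [-5*s/(s^2 + 4)] + [-4/(s^2 + 4)].
Invert each term: -2/(s + 6) ↔ -2e^(-6t); -5·s/(s^2 + 4) ↔ -5cos(2t); -2·2/(s^2 + 4) ↔ -2sin(2t).

f(t) = -2*sin(2*t) - 5*cos(2*t) - 2*exp(-6*t)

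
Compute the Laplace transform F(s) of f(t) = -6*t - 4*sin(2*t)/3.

The transform is linear, so treat each term independently.
(-6)·[L{t} = 1!/s^2 = 1/s^2]; (-4/3)·[L{sin(2t)} = 2/(s^2 + 4)].

F(s) = -8/(3*(s^2 + 4)) - 6/s^2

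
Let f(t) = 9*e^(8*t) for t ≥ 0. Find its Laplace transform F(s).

L{9} = 9/s.
By the first shifting theorem, multiplying by e^(8t) replaces s with s - 8.

F(s) = 9/(s - 8)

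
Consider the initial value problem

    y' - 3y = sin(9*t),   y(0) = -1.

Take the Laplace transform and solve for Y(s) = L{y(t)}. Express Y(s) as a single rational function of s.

Y(s) = (-s^2 - 72)/(s^3 - 3*s^2 + 81*s - 243)

Apply the Laplace transform to the equation.
Using L{y'} = sY - y(0) = sY - (-1), the left side becomes (s - 3)Y - (-1).
The right side is L{sin(9*t)} = 9/(s^2 + 81).
So (s - 3)Y = 9/(s^2 + 81) + (-1).
Solve for Y(s) and write it as one ratio of polynomials.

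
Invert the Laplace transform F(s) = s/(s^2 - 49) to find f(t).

f(t) = cosh(7*t)

Since L{cosh(7t)} = s/(s^2 - 49), the inverse is cosh(7*t).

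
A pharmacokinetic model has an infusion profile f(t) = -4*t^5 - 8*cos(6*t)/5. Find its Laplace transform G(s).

Apply the Laplace transform termwise.
(-4)·[L{t^5} = 5!/s^6 = 120/s^6]; (-8/5)·[L{cos(6t)} = s/(s^2 + 36)].

G(s) = -8*s/(5*(s^2 + 36)) - 480/s^6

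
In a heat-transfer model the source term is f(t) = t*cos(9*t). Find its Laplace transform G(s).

L{cos(9t)} = s/(s^2 + 81).
Then apply L{t·g(t)} = -d/ds[H(s)] with H(s) = s/(s^2 + 81):
differentiating 1 time and applying the sign gives (s - 9)*(s + 9)/(s^2 + 81)^2.

G(s) = (s - 9)*(s + 9)/(s^2 + 81)^2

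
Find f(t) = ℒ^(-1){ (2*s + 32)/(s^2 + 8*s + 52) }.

f(t) = 4*exp(-4*t)*sin(6*t) + 2*exp(-4*t)*cos(6*t)

Complete the square in the denominator: s^2 + 8*s + 52 = (s + 4)^2 + 6^2.
Split the numerator to match: 2*s + 32 = 2·(s + 4) + 4·6.
Invert each term: 2·(s + 4)/((s + 4)^2 + 36) ↔ 2e^(-4t)cos(6t); 4·6/((s + 4)^2 + 36) ↔ 4e^(-4t)sin(6t).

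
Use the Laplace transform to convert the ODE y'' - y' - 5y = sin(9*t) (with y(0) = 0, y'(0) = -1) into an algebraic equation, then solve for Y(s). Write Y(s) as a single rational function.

Transform both sides with L{·}.
The derivative rules (L{y''} = s^2 Y - s·y(0) - y'(0) and L{y'} = sY - y(0), with y(0) = 0, y'(0) = -1) turn the left side into (s^2 - s - 5)Y - (-1).
The right side is L{sin(9*t)} = 9/(s^2 + 81).
So (s^2 - s - 5)Y = 9/(s^2 + 81) + (-1).
Divide through and combine into a single rational function.

Y(s) = (-s^2 - 72)/(s^4 - s^3 + 76*s^2 - 81*s - 405)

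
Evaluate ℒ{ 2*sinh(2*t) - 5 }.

By linearity of the Laplace transform, transform each term separately.
(2)·[L{sinh(2t)} = 2/(s^2 - 4)]; L{-5} = -5/s.

4/(s^2 - 4) - 5/s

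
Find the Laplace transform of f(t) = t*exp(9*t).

L{e^(9t)} = 1/(s - 9).
Then apply L{t·g(t)} = -d/ds[G(s)] with G(s) = 1/(s - 9):
differentiating 1 time and applying the sign gives (s - 9)^(-2).

(s - 9)^(-2)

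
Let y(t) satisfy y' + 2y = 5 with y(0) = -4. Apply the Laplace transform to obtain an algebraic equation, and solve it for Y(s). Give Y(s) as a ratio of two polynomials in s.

Transform both sides with L{·}.
With L{y'} = sY - y(0) = sY - (-4): the LHS transforms to (s + 2)Y - (-4).
The right side is L{5} = 5/s.
So (s + 2)Y = 5/s + (-4).
Isolate Y and clear denominators.

Y(s) = (-4*s + 5)/(s^2 + 2*s)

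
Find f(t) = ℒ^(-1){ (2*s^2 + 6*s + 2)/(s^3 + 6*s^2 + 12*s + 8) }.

Factor the denominator: s^3 + 6*s^2 + 12*s + 8 = (s + 2)^3.
Partial fraction decomposition gives [2/(s + 2)] + [-2/(s + 2)^2] + [-2/(s + 2)^3].
Invert each term: 2/(s + 2) ↔ 2e^(-2t); -2/(s + 2)^2 ↔ -2t·e^(-2t); -2/(s + 2)^3 ↔ (-1)t^2·e^(-2t).

f(t) = -t^2*exp(-2*t) - 2*t*exp(-2*t) + 2*exp(-2*t)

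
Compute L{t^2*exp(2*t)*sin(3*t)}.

18*(s^2 - 4*s + 1)/(s^2 - 4*s + 13)^3

L{sin(3t)} = 3/(s^2 + 9).
Multiplying by e^(2t) shifts s → s - 2, so L{exp(2*t)*sin(3*t)} = 3/((s - 2)^2 + 9).
Then apply L{t^2·g(t)} = (-1)^2 d^2/ds^2[G(s)] with G(s) = 3/((s - 2)^2 + 9):
differentiating 2 times and applying the sign gives 18*(s^2 - 4*s + 1)/(s^2 - 4*s + 13)^3.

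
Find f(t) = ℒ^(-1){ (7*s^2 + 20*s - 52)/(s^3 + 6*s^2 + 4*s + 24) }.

Factor the denominator: s^3 + 6*s^2 + 4*s + 24 = (s + 6)*(s^2 + 4).
Partial fraction decomposition gives [2/(s + 6)] + [5*s/(s^2 + 4)] + [-10/(s^2 + 4)].
Invert each term: 2/(s + 6) ↔ 2e^(-6t); 5·s/(s^2 + 4) ↔ 5cos(2t); -5·2/(s^2 + 4) ↔ -5sin(2t).

f(t) = -5*sin(2*t) + 5*cos(2*t) + 2*exp(-6*t)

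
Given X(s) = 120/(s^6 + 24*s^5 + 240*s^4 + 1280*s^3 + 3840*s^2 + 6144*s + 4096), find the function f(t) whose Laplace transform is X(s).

f(t) = t^5*exp(-4*t)

Rewrite the denominator: s^6 + 24*s^5 + 240*s^4 + 1280*s^3 + 3840*s^2 + 6144*s + 4096 = (s + 4)^6.
The form in (s + 4) signals a first-shifting-theorem factor e^(-4t).
Since L{t^5} = 5!/s^6 = 120/s^6, the inverse is t^5*exp(-4*t).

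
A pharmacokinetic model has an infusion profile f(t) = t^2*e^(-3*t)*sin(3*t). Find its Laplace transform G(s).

G(s) = 18*(s^2 + 6*s + 6)/(s^2 + 6*s + 18)^3

L{sin(3t)} = 3/(s^2 + 9).
Multiplying by e^(-3t) shifts s → s + 3, so L{e^(-3*t)*sin(3*t)} = 3/((s + 3)^2 + 9).
Then apply L{t^2·g(t)} = (-1)^2 d^2/ds^2[H(s)] with H(s) = 3/((s + 3)^2 + 9):
differentiating 2 times and applying the sign gives 18*(s^2 + 6*s + 6)/(s^2 + 6*s + 18)^3.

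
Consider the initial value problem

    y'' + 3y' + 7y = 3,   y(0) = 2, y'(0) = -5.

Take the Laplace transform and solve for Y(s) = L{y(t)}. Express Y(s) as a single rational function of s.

Y(s) = (2*s^2 + s + 3)/(s^3 + 3*s^2 + 7*s)

Transform both sides with L{·}.
Using L{y''} = s^2 Y - s·y(0) - y'(0) and L{y'} = sY - y(0), with y(0) = 2, y'(0) = -5, the left side becomes (s^2 + 3*s + 7)Y - (2*s + 1).
The right side is L{3} = 3/s.
So (s^2 + 3*s + 7)Y = 3/s + (2*s + 1).
Solve for Y(s) and write it as one ratio of polynomials.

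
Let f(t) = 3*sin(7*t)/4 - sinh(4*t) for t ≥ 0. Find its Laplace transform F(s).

F(s) = 21/(4*(s^2 + 49)) - 4/(s^2 - 16)

The transform is linear, so treat each term independently.
(-1)·[L{sinh(4t)} = 4/(s^2 - 16)]; (3/4)·[L{sin(7t)} = 7/(s^2 + 49)].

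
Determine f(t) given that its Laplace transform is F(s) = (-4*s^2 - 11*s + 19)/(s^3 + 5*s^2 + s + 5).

f(t) = 4*sin(t) - 3*cos(t) - exp(-5*t)

Factor the denominator: s^3 + 5*s^2 + s + 5 = (s + 5)*(s^2 + 1).
Partial fraction decomposition gives [-1/(s + 5)] + [-3*s/(s^2 + 1)] + [4/(s^2 + 1)].
Invert each term: -1/(s + 5) ↔ -e^(-5t); -3·s/(s^2 + 1) ↔ -3cos(t); 4·1/(s^2 + 1) ↔ 4sin(t).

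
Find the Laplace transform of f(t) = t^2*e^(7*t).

L{e^(7t)} = 1/(s - 7).
Then apply L{t^2·g(t)} = (-1)^2 d^2/ds^2[G(s)] with G(s) = 1/(s - 7):
differentiating 2 times and applying the sign gives 2/(s - 7)^3.

2/(s - 7)^3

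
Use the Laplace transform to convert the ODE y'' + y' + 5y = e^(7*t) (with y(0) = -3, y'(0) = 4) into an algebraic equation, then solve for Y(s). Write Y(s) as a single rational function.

Take the Laplace transform of both sides.
With L{y''} = s^2 Y - s·y(0) - y'(0) and L{y'} = sY - y(0), with y(0) = -3, y'(0) = 4: the LHS transforms to (s^2 + s + 5)Y - (-3*s + 1).
The right side is L{e^(7*t)} = 1/(s - 7).
So (s^2 + s + 5)Y = 1/(s - 7) + (-3*s + 1).
Isolate Y and clear denominators.

Y(s) = (-3*s^2 + 22*s - 6)/(s^3 - 6*s^2 - 2*s - 35)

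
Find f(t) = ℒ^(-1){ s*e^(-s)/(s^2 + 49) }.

The factor e^(-s) signals a time shift by c = 1 (second shifting theorem).
L{cos(7t)} = s/(s^2 + 49), so L^-1{s/(s^2 + 49)} = cos(7*t).
Hence the inverse is u(t - 1) times that function evaluated at t - 1.

f(t) = Heaviside(t - 1)*(cos(7*t - 7))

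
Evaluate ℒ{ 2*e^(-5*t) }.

2/(s + 5)

L{2} = 2/s.
By the first shifting theorem, multiplying by e^(-5t) replaces s with s + 5.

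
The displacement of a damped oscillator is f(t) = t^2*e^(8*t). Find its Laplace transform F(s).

F(s) = 2/(s - 8)^3

L{e^(8t)} = 1/(s - 8).
Then apply L{t^2·g(t)} = (-1)^2 d^2/ds^2[G(s)] with G(s) = 1/(s - 8):
differentiating 2 times and applying the sign gives 2/(s - 8)^3.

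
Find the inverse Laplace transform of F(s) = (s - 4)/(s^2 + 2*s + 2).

Complete the square in the denominator: s^2 + 2*s + 2 = (s + 1)^2 + 1^2.
Split the numerator to match: s - 4 = 1·(s + 1) - 5·1.
Invert each term: 1·(s + 1)/((s + 1)^2 + 1) ↔ e^(-t)cos(t); -5·1/((s + 1)^2 + 1) ↔ -5e^(-t)sin(t).

-5*exp(-t)*sin(t) + exp(-t)*cos(t)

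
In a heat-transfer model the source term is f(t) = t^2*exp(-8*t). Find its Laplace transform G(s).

G(s) = 2/(s + 8)^3

L{e^(-8t)} = 1/(s + 8).
Then apply L{t^2·g(t)} = (-1)^2 d^2/ds^2[H(s)] with H(s) = 1/(s + 8):
differentiating 2 times and applying the sign gives 2/(s + 8)^3.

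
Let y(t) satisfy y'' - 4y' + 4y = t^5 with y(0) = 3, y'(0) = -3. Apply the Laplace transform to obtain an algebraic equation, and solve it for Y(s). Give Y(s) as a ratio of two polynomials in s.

Y(s) = (3*s^7 - 15*s^6 + 120)/(s^8 - 4*s^7 + 4*s^6)

Laplace-transform each side.
Using L{y''} = s^2 Y - s·y(0) - y'(0) and L{y'} = sY - y(0), with y(0) = 3, y'(0) = -3, the left side becomes (s^2 - 4*s + 4)Y - (3*s - 15).
The right side is L{t^5} = 120/s^6.
So (s^2 - 4*s + 4)Y = 120/s^6 + (3*s - 15).
Divide through and combine into a single rational function.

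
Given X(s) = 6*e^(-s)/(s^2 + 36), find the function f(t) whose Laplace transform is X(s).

The factor e^(-s) signals a time shift by c = 1 (second shifting theorem).
L{sin(6t)} = 6/(s^2 + 36), so L^-1{6/(s^2 + 36)} = sin(6*t).
Hence the inverse is u(t - 1) times that function evaluated at t - 1.

f(t) = Heaviside(t - 1)*(sin(6*t - 6))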